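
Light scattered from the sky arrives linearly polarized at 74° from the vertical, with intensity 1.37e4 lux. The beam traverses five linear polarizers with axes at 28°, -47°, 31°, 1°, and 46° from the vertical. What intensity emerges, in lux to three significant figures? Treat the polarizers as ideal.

I ≈ 7.18 lux

By Malus's law, I₁ = 1.37e4 lux · cos²(46°) = 6611 lux.
I₂ = I₁ · cos²(75°) = 6611 · 0.06699 = 442.8 lux.
I₃ = I₂ · cos²(78°) = 442.8 · 0.04323 = 19.14 lux.
I₄ = I₃ · cos²(30°) = 19.14 · 0.75 = 14.36 lux.
I₅ = I₄ · cos²(45°) = 14.36 · 0.5 = 7.179 lux.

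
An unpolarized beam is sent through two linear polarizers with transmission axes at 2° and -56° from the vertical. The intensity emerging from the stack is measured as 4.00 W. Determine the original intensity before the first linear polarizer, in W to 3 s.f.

I₀ ≈ 28.5 W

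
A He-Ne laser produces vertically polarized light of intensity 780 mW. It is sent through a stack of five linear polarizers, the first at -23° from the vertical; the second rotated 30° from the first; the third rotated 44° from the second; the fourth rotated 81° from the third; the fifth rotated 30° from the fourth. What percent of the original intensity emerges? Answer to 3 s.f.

≈ 0.604%

I₁ = 780 mW · cos²(23°) = 660.9 mW.
I₂ = I₁ · cos²(30°) = 660.9 · 0.75 = 495.7 mW.
I₃ = I₂ · cos²(44°) = 495.7 · 0.5174 = 256.5 mW.
I₄ = I₃ · cos²(81°) = 256.5 · 0.02447 = 6.277 mW.
I₅ = I₄ · cos²(30°) = 6.277 · 0.75 = 4.708 mW.
That is 0.6035% of the incident intensity.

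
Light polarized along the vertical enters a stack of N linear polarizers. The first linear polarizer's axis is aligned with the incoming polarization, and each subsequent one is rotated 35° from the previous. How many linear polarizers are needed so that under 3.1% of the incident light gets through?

First polarizer is aligned with the polarization: full transmission.
Each further stage multiplies by cos²(35°) = 0.671.
After N polarizers: T = 0.671^(N−1). Require T < 0.031 ⇒ N−1 > ln(0.031)/ln(0.671) = 8.71, so N−1 ≥ 9 and N = 10.
Check: N=10 gives T = 0.02758 < 0.031; N=9 gives T = 0.0411.

N = 10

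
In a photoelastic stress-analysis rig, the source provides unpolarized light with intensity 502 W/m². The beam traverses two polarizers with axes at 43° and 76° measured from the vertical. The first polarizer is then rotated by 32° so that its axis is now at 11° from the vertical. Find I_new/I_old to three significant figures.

I_new/I_old ≈ 0.254

Before rotation:
Unpolarized light through the first polarizer → I₁ = ½ I₀, now polarized at 43°.
I₂ = I₁ cos²(76° − 43°) = 0.5 I₀ · cos²(33°) = 0.3517 I₀.
After rotation:
Unpolarized light through the first polarizer → I₁ = ½ I₀, now polarized at 11°.
I₂ = I₁ cos²(76° − 11°) = 0.5 I₀ · cos²(65°) = 0.0893 I₀.
Ratio = 0.0893 / 0.3517 = 0.2539.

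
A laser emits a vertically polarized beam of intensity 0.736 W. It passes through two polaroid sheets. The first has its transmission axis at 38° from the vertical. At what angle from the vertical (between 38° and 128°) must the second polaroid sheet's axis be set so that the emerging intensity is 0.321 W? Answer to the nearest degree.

I₁ = I₀ cos²(38° − 0°) = I₀ cos²(38°) = 0.621 I₀.
Target fraction: 0.321 / 0.736 W = 0.4361 of I₀.
Need I₂/I₀ = 0.4361, so cos²(θ − 38°) = 0.4361 / 0.621 = 0.7024.
θ − 38° = arccos(√0.7024) = 33.1°, giving θ ≈ 38 + 33.1 = 71.1°.

θ ≈ 71°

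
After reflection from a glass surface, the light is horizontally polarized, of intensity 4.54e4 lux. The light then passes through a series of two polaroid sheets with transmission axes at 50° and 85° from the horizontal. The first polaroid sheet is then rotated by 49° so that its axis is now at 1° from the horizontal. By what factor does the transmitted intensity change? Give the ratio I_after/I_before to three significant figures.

Before rotation:
By Malus's law, I₁ = I₀ cos²(50° − 0°) = I₀ cos²(50°) = 0.4132 I₀.
I₂ = I₁ cos²(85° − 50°) = 0.4132 I₀ · cos²(35°) = 0.2772 I₀.
After rotation:
I₁ = I₀ cos²(1° − 0°) = I₀ cos²(1°) = 0.9997 I₀.
I₂ = I₁ cos²(85° − 1°) = 0.9997 I₀ · cos²(84°) = 0.01092 I₀.
Ratio = 0.01092 / 0.2772 = 0.0394.

I_new/I_old ≈ 0.0394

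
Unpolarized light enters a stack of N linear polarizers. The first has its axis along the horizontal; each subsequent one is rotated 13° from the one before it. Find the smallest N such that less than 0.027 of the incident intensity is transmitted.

First polarizer halves the unpolarized light: factor 1/2.
Each further stage multiplies by cos²(13°) = 0.9494.
After N polarizers: T = 0.5·0.9494^(N−1). Require T < 0.027 ⇒ N−1 > ln(0.027/0.5)/ln(0.9494) = 56.21, so N−1 ≥ 57 and N = 58.
Check: N=58 gives T = 0.02591 < 0.027; N=57 gives T = 0.02729.

N = 58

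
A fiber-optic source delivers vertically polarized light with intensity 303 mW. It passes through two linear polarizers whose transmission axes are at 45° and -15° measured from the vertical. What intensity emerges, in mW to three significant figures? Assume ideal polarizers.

I₁ = 303 mW · cos²(45°) = 151.5 mW.
I₂ = I₁ · cos²(60°) = 151.5 · 0.25 = 37.88 mW.

I ≈ 37.9 mW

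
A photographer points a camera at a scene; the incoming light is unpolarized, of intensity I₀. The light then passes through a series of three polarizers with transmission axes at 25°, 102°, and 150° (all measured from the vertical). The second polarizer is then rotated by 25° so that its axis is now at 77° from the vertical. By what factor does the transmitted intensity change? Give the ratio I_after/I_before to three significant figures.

I_new/I_old ≈ 1.43

Before rotation:
Unpolarized light through the first polarizer → I₁ = ½ I₀, now polarized at 25°.
I₂ = I₁ cos²(102° − 25°) = 0.5 I₀ · cos²(77°) = 0.0253 I₀.
I₃ = I₂ cos²(150° − 102°) = 0.0253 I₀ · cos²(48°) = 0.01133 I₀.
After rotation:
Unpolarized light through the first polarizer → I₁ = ½ I₀, now polarized at 25°.
I₂ = I₁ cos²(77° − 25°) = 0.5 I₀ · cos²(52°) = 0.1895 I₀.
I₃ = I₂ cos²(150° − 77°) = 0.1895 I₀ · cos²(73°) = 0.0162 I₀.
Ratio = 0.0162 / 0.01133 = 1.43.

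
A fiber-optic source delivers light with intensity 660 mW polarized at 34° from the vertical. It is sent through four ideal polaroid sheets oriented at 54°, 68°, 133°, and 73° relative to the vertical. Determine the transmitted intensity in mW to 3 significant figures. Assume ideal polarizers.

By Malus's law, I₁ = 660 mW · cos²(20°) = 582.8 mW.
I₂ = I₁ · cos²(14°) = 582.8 · 0.9415 = 548.7 mW.
I₃ = I₂ · cos²(65°) = 548.7 · 0.1786 = 98 mW.
I₄ = I₃ · cos²(60°) = 98 · 0.25 = 24.5 mW.

I ≈ 24.5 mW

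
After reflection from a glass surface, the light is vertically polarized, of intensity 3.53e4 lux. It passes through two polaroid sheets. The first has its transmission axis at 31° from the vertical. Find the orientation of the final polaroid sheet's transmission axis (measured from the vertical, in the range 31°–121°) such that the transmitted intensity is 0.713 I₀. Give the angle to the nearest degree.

θ ≈ 41°

I₁ = I₀ cos²(31° − 0°) = I₀ cos²(31°) = 0.7347 I₀.
Need I₂/I₀ = 0.713, so cos²(θ − 31°) = 0.713 / 0.7347 = 0.9704.
θ − 31° = arccos(√0.9704) = 9.9°, giving θ ≈ 31 + 9.9 = 40.9°.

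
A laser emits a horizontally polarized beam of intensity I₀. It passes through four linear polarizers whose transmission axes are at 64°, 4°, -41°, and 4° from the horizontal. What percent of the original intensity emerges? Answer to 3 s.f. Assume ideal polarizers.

By Malus's law, I₁ = I₀ cos²(64° − 0°) = I₀ cos²(64°) = 0.1922 I₀.
I₂ = I₁ cos²(4° − 64°) = 0.1922 I₀ · cos²(60°) = 0.04804 I₀.
I₃ = I₂ cos²(-41° − 4°) = 0.04804 I₀ · cos²(45°) = 0.02402 I₀.
I₄ = I₃ cos²(4° + 41°) = 0.02402 I₀ · cos²(45°) = 0.01201 I₀.
That is 1.201% of the incident intensity.

≈ 1.20%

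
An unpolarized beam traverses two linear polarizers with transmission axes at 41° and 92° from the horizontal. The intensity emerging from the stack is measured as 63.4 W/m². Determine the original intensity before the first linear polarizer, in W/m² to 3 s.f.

Unpolarized light through the first polarizer → I₁ = ½ I₀, now polarized at 41°.
I₂ = I₁ cos²(92° − 41°) = 0.5 I₀ · cos²(51°) = 0.198 I₀.
So 63.4 W/m² = 0.198 I₀, giving I₀ = 63.4/0.198 = 320.2 W/m².

I₀ ≈ 320 W/m²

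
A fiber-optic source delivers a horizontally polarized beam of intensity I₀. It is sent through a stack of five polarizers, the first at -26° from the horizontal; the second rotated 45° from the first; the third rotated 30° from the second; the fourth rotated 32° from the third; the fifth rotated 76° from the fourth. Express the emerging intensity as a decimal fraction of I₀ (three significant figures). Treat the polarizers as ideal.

≈ 0.0128 I₀

By Malus's law, I₁ = I₀ cos²(-26° − 0°) = I₀ cos²(26°) = 0.8078 I₀.
I₂ = I₁ cos²(45°) = 0.8078 · 0.5 I₀ = 0.4039 I₀.
I₃ = I₂ cos²(30°) = 0.4039 · 0.75 I₀ = 0.3029 I₀.
I₄ = I₃ cos²(32°) = 0.3029 · 0.7192 I₀ = 0.2179 I₀.
I₅ = I₄ cos²(76°) = 0.2179 · 0.05853 I₀ = 0.01275 I₀.
Transmitted fraction = 0.01275.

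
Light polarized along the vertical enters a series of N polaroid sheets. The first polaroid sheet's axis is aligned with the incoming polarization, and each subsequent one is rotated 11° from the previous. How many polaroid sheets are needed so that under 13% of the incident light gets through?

First polarizer is aligned with the polarization: full transmission.
Each further stage multiplies by cos²(11°) = 0.9636.
After N polarizers: T = 0.9636^(N−1). Require T < 0.13 ⇒ N−1 > ln(0.13)/ln(0.9636) = 55.01, so N−1 ≥ 56 and N = 57.
Check: N=57 gives T = 0.1253 < 0.13; N=56 gives T = 0.1301.

N = 57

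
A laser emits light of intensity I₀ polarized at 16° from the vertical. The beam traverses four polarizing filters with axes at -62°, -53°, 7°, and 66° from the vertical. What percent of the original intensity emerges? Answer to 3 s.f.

≈ 0.280%

By Malus's law, I₁ = I₀ cos²(-62° − 16°) = I₀ cos²(78°) = 0.04323 I₀.
I₂ = I₁ cos²(-53° + 62°) = 0.04323 I₀ · cos²(9°) = 0.04217 I₀.
I₃ = I₂ cos²(7° + 53°) = 0.04217 I₀ · cos²(60°) = 0.01054 I₀.
I₄ = I₃ cos²(66° − 7°) = 0.01054 I₀ · cos²(59°) = 0.002797 I₀.
That is 0.2797% of the incident intensity.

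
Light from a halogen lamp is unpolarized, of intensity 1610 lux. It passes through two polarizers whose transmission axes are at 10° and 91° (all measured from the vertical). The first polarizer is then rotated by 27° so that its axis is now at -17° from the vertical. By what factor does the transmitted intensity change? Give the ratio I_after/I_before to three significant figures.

Before rotation:
Unpolarized light through the first polarizer → I₁ = ½ I₀, now polarized at 10°.
I₂ = I₁ cos²(91° − 10°) = 0.5 I₀ · cos²(81°) = 0.01224 I₀.
After rotation:
Unpolarized light through the first polarizer → I₁ = ½ I₀, now polarized at -17°.
Angle between axes 1 and 2: 72°. I₂ = 0.5 I₀ · cos²(72°) = 0.04775 I₀.
Ratio = 0.04775 / 0.01224 = 3.902.

I_new/I_old ≈ 3.90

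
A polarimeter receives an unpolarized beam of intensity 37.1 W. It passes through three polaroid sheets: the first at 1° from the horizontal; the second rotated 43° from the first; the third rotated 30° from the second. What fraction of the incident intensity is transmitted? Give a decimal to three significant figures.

Unpolarized light through the first polarizer → I₁ = 37.1 W/2 = 18.55 W, polarized at 1°.
I₂ = I₁ · cos²(43°) = 18.55 · 0.5349 = 9.922 W.
I₃ = I₂ · cos²(30°) = 9.922 · 0.75 = 7.441 W.
Transmitted fraction = 0.2006.

I/I₀ ≈ 0.201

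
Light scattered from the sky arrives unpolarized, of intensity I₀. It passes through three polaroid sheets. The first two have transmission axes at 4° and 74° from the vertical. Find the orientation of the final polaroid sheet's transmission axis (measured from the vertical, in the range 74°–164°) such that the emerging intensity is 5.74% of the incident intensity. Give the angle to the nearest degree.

θ ≈ 82°

Unpolarized light through the first polarizer → I₁ = ½ I₀, now polarized at 4°.
I₂ = I₁ cos²(74° − 4°) = 0.5 I₀ · cos²(70°) = 0.05849 I₀.
Need I₃/I₀ = 0.0574, so cos²(θ − 74°) = 0.0574 / 0.05849 = 0.9814.
θ − 74° = arccos(√0.9814) = 7.8°, giving θ ≈ 74 + 7.8 = 81.8°.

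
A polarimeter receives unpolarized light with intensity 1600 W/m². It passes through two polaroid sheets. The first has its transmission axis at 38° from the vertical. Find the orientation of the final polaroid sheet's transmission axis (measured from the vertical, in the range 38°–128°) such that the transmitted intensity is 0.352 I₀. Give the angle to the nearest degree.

Unpolarized light through the first polarizer → I₁ = ½ I₀, now polarized at 38°.
Need I₂/I₀ = 0.352, so cos²(θ − 38°) = 0.352 / 0.5 = 0.704.
θ − 38° = arccos(√0.704) = 33.0°, giving θ ≈ 38 + 33.0 = 71.0°.

θ ≈ 71°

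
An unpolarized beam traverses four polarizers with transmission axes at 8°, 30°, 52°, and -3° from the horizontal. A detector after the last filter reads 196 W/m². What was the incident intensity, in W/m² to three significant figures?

I₀ ≈ 1610 W/m²

Unpolarized light through the first polarizer → I₁ = ½ I₀, now polarized at 8°.
I₂ = I₁ cos²(30° − 8°) = 0.5 I₀ · cos²(22°) = 0.4298 I₀.
I₃ = I₂ cos²(52° − 30°) = 0.4298 I₀ · cos²(22°) = 0.3695 I₀.
I₄ = I₃ cos²(-3° − 52°) = 0.3695 I₀ · cos²(55°) = 0.1216 I₀.
So 196 W/m² = 0.1216 I₀, giving I₀ = 196/0.1216 = 1612 W/m².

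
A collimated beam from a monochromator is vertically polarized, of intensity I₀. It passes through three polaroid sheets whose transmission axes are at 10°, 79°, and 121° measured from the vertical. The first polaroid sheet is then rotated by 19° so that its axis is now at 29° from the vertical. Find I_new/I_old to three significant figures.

Before rotation:
I₁ = I₀ cos²(10° − 0°) = I₀ cos²(10°) = 0.9698 I₀.
I₂ = I₁ cos²(79° − 10°) = 0.9698 I₀ · cos²(69°) = 0.1246 I₀.
I₃ = I₂ cos²(121° − 79°) = 0.1246 I₀ · cos²(42°) = 0.06879 I₀.
After rotation:
I₁ = I₀ cos²(29° − 0°) = I₀ cos²(29°) = 0.765 I₀.
I₂ = I₁ cos²(79° − 29°) = 0.765 I₀ · cos²(50°) = 0.3161 I₀.
I₃ = I₂ cos²(121° − 79°) = 0.3161 I₀ · cos²(42°) = 0.1746 I₀.
Ratio = 0.1746 / 0.06879 = 2.538.

I_new/I_old ≈ 2.54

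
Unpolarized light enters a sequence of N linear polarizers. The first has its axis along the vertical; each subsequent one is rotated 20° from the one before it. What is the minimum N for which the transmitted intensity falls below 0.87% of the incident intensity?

N = 34

First polarizer halves the unpolarized light: factor 1/2.
Each further stage multiplies by cos²(20°) = 0.883.
After N polarizers: T = 0.5·0.883^(N−1). Require T < 0.0087 ⇒ N−1 > ln(0.0087/0.5)/ln(0.883) = 32.57, so N−1 ≥ 33 and N = 34.
Check: N=34 gives T = 0.008242 < 0.0087; N=33 gives T = 0.009334.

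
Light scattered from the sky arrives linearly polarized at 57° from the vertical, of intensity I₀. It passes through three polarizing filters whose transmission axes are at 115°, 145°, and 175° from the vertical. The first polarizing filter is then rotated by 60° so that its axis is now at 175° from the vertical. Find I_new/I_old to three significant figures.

Before rotation:
By Malus's law, I₁ = I₀ cos²(115° − 57°) = I₀ cos²(58°) = 0.2808 I₀.
I₂ = I₁ cos²(145° − 115°) = 0.2808 I₀ · cos²(30°) = 0.2106 I₀.
I₃ = I₂ cos²(175° − 145°) = 0.2106 I₀ · cos²(30°) = 0.158 I₀.
After rotation:
I₁ = I₀ cos²(175° − 57°) = I₀ cos²(62°) = 0.2204 I₀.
I₂ = I₁ cos²(145° − 175°) = 0.2204 I₀ · cos²(30°) = 0.1653 I₀.
I₃ = I₂ cos²(175° − 145°) = 0.1653 I₀ · cos²(30°) = 0.124 I₀.
Ratio = 0.124 / 0.158 = 0.7849.

I_new/I_old ≈ 0.785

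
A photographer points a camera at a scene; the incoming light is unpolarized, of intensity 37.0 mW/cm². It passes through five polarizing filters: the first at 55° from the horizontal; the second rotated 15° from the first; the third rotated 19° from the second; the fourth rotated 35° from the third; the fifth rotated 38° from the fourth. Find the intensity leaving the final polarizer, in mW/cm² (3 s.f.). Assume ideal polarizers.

Unpolarized light through the first polarizer → I₁ = 37.0 mW/cm²/2 = 18.5 mW/cm², polarized at 55°.
I₂ = I₁ · cos²(15°) = 18.5 · 0.933 = 17.26 mW/cm².
I₃ = I₂ · cos²(19°) = 17.26 · 0.894 = 15.43 mW/cm².
I₄ = I₃ · cos²(35°) = 15.43 · 0.671 = 10.35 mW/cm².
I₅ = I₄ · cos²(38°) = 10.35 · 0.621 = 6.43 mW/cm².

I ≈ 6.43 mW/cm²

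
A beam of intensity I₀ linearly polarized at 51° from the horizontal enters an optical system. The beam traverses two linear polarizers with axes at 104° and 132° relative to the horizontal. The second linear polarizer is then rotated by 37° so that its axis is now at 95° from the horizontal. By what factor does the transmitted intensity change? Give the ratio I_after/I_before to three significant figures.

I_new/I_old ≈ 1.25

Before rotation:
I₁ = I₀ cos²(104° − 51°) = I₀ cos²(53°) = 0.3622 I₀.
I₂ = I₁ cos²(132° − 104°) = 0.3622 I₀ · cos²(28°) = 0.2824 I₀.
After rotation:
I₁ = I₀ cos²(104° − 51°) = I₀ cos²(53°) = 0.3622 I₀.
I₂ = I₁ cos²(95° − 104°) = 0.3622 I₀ · cos²(9°) = 0.3533 I₀.
Ratio = 0.3533 / 0.2824 = 1.251.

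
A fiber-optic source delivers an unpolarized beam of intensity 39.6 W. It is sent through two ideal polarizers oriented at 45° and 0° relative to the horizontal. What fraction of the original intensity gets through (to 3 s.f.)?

Unpolarized light through the first polarizer → I₁ = 39.6 W/2 = 19.8 W, polarized at 45°.
I₂ = I₁ · cos²(45°) = 19.8 · 0.5 = 9.9 W.
Transmitted fraction = 0.25.

I/I₀ ≈ 0.250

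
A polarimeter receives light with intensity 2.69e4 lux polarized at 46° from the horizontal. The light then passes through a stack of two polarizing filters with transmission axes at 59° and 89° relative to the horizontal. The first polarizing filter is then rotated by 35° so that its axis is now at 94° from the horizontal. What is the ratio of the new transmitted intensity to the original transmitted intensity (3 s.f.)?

I_new/I_old ≈ 0.624

Before rotation:
I₁ = I₀ cos²(59° − 46°) = I₀ cos²(13°) = 0.9494 I₀.
I₂ = I₁ cos²(89° − 59°) = 0.9494 I₀ · cos²(30°) = 0.712 I₀.
After rotation:
I₁ = I₀ cos²(94° − 46°) = I₀ cos²(48°) = 0.4477 I₀.
I₂ = I₁ cos²(89° − 94°) = 0.4477 I₀ · cos²(5°) = 0.4443 I₀.
Ratio = 0.4443 / 0.712 = 0.624.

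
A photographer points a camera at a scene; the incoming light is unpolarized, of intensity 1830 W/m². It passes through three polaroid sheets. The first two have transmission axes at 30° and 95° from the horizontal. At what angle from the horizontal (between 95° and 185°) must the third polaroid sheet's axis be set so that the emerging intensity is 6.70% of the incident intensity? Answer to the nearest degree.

θ ≈ 125°

Unpolarized light through the first polarizer → I₁ = ½ I₀, now polarized at 30°.
I₂ = I₁ cos²(95° − 30°) = 0.5 I₀ · cos²(65°) = 0.0893 I₀.
Need I₃/I₀ = 0.067, so cos²(θ − 95°) = 0.067 / 0.0893 = 0.7503.
θ − 95° = arccos(√0.7503) = 30.0°, giving θ ≈ 95 + 30.0 = 125.0°.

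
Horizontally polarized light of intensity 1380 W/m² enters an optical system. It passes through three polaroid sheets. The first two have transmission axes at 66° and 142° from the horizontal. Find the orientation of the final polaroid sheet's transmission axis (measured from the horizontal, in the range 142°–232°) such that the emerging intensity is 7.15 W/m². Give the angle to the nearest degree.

θ ≈ 185°

By Malus's law, I₁ = I₀ cos²(66° − 0°) = I₀ cos²(66°) = 0.1654 I₀.
I₂ = I₁ cos²(142° − 66°) = 0.1654 I₀ · cos²(76°) = 0.009682 I₀.
Target fraction: 7.15 / 1380 W/m² = 0.005181 of I₀.
Need I₃/I₀ = 0.005181, so cos²(θ − 142°) = 0.005181 / 0.009682 = 0.5351.
θ − 142° = arccos(√0.5351) = 43.0°, giving θ ≈ 142 + 43.0 = 185.0°.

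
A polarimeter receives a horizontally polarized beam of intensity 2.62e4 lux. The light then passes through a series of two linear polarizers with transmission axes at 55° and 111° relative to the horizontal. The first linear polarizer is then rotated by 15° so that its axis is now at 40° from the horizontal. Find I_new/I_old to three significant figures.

Before rotation:
I₁ = I₀ cos²(55° − 0°) = I₀ cos²(55°) = 0.329 I₀.
I₂ = I₁ cos²(111° − 55°) = 0.329 I₀ · cos²(56°) = 0.1029 I₀.
After rotation:
I₁ = I₀ cos²(40° − 0°) = I₀ cos²(40°) = 0.5868 I₀.
I₂ = I₁ cos²(111° − 40°) = 0.5868 I₀ · cos²(71°) = 0.0622 I₀.
Ratio = 0.0622 / 0.1029 = 0.6046.

I_new/I_old ≈ 0.605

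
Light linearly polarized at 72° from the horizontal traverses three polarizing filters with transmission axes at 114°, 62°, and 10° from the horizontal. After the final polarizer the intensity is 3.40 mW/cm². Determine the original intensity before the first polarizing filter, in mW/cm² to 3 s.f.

By Malus's law, I₁ = I₀ cos²(114° − 72°) = I₀ cos²(42°) = 0.5523 I₀.
I₂ = I₁ cos²(62° − 114°) = 0.5523 I₀ · cos²(52°) = 0.2093 I₀.
I₃ = I₂ cos²(10° − 62°) = 0.2093 I₀ · cos²(52°) = 0.07934 I₀.
So 3.40 mW/cm² = 0.07934 I₀, giving I₀ = 3.40/0.07934 = 42.85 mW/cm².

I₀ ≈ 42.9 mW/cm²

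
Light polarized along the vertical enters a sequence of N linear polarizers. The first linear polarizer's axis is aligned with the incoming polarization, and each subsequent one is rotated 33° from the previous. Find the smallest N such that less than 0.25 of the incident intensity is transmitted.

First polarizer is aligned with the polarization: full transmission.
Each further stage multiplies by cos²(33°) = 0.7034.
After N polarizers: T = 0.7034^(N−1). Require T < 0.25 ⇒ N−1 > ln(0.25)/ln(0.7034) = 3.94, so N−1 ≥ 4 and N = 5.
Check: N=5 gives T = 0.2448 < 0.25; N=4 gives T = 0.348.

N = 5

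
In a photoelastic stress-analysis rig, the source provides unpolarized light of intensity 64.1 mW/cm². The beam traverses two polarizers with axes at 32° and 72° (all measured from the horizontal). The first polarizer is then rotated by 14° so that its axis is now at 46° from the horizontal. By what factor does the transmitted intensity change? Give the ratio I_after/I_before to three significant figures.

Before rotation:
Unpolarized light through the first polarizer → I₁ = ½ I₀, now polarized at 32°.
I₂ = I₁ cos²(72° − 32°) = 0.5 I₀ · cos²(40°) = 0.2934 I₀.
After rotation:
Unpolarized light through the first polarizer → I₁ = ½ I₀, now polarized at 46°.
I₂ = I₁ cos²(72° − 46°) = 0.5 I₀ · cos²(26°) = 0.4039 I₀.
Ratio = 0.4039 / 0.2934 = 1.377.

I_new/I_old ≈ 1.38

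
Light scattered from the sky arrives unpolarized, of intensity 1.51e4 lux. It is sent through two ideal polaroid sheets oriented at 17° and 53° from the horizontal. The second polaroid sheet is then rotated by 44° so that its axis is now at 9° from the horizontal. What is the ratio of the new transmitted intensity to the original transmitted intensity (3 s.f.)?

Before rotation:
Unpolarized light through the first polarizer → I₁ = ½ I₀, now polarized at 17°.
I₂ = I₁ cos²(53° − 17°) = 0.5 I₀ · cos²(36°) = 0.3273 I₀.
After rotation:
Unpolarized light through the first polarizer → I₁ = ½ I₀, now polarized at 17°.
I₂ = I₁ cos²(9° − 17°) = 0.5 I₀ · cos²(8°) = 0.4903 I₀.
Ratio = 0.4903 / 0.3273 = 1.498.

I_new/I_old ≈ 1.50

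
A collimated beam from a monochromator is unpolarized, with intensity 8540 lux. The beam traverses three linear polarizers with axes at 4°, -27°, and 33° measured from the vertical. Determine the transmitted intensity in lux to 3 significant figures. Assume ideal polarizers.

I ≈ 784 lux

Unpolarized light through the first polarizer → I₁ = 8540 lux/2 = 4270 lux, polarized at 4°.
I₂ = I₁ · cos²(31°) = 4270 · 0.7347 = 3137 lux.
I₃ = I₂ · cos²(60°) = 3137 · 0.25 = 784.3 lux.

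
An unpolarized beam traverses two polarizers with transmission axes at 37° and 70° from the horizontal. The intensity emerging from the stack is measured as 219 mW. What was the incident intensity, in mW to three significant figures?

Unpolarized light through the first polarizer → I₁ = ½ I₀, now polarized at 37°.
I₂ = I₁ cos²(70° − 37°) = 0.5 I₀ · cos²(33°) = 0.3517 I₀.
So 219 mW = 0.3517 I₀, giving I₀ = 219/0.3517 = 622.7 mW.

I₀ ≈ 623 mW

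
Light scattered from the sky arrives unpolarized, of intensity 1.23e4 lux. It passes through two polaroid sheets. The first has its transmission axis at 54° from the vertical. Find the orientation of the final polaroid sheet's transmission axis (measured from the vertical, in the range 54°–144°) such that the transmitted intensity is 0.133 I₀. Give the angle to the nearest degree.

θ ≈ 113°

Unpolarized light through the first polarizer → I₁ = ½ I₀, now polarized at 54°.
Need I₂/I₀ = 0.133, so cos²(θ − 54°) = 0.133 / 0.5 = 0.266.
θ − 54° = arccos(√0.266) = 59.0°, giving θ ≈ 54 + 59.0 = 113.0°.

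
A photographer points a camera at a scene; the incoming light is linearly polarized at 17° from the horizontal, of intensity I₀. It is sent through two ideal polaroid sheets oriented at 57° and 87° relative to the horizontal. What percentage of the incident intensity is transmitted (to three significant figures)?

≈ 44.0%

I₁ = I₀ cos²(57° − 17°) = I₀ cos²(40°) = 0.5868 I₀.
I₂ = I₁ cos²(87° − 57°) = 0.5868 I₀ · cos²(30°) = 0.4401 I₀.
That is 44.01% of the incident intensity.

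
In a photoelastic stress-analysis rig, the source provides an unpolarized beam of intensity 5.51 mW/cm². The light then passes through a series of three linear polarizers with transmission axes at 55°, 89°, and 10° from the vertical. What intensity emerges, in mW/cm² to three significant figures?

I ≈ 0.0689 mW/cm²

Unpolarized light through the first polarizer → I₁ = 5.51 mW/cm²/2 = 2.755 mW/cm², polarized at 55°.
I₂ = I₁ · cos²(34°) = 2.755 · 0.6873 = 1.894 mW/cm².
I₃ = I₂ · cos²(79°) = 1.894 · 0.03641 = 0.06894 mW/cm².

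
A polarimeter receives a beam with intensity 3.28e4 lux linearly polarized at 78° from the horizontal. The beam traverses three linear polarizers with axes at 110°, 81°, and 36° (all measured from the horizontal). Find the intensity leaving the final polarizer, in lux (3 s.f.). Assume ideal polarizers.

By Malus's law, I₁ = 3.28e4 lux · cos²(32°) = 2.359e+04 lux.
I₂ = I₁ · cos²(29°) = 2.359e+04 · 0.765 = 1.804e+04 lux.
I₃ = I₂ · cos²(45°) = 1.804e+04 · 0.5 = 9022 lux.

I ≈ 9020 lux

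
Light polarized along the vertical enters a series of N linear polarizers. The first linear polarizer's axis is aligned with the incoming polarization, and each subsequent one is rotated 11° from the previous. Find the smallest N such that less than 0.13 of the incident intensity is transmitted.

First polarizer is aligned with the polarization: full transmission.
Each further stage multiplies by cos²(11°) = 0.9636.
After N polarizers: T = 0.9636^(N−1). Require T < 0.13 ⇒ N−1 > ln(0.13)/ln(0.9636) = 55.01, so N−1 ≥ 56 and N = 57.
Check: N=57 gives T = 0.1253 < 0.13; N=56 gives T = 0.1301.

N = 57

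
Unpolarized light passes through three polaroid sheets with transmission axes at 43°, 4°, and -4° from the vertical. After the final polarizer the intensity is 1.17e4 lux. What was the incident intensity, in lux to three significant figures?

I₀ ≈ 3.95e4 lux

Unpolarized light through the first polarizer → I₁ = ½ I₀, now polarized at 43°.
I₂ = I₁ cos²(4° − 43°) = 0.5 I₀ · cos²(39°) = 0.302 I₀.
I₃ = I₂ cos²(-4° − 4°) = 0.302 I₀ · cos²(8°) = 0.2961 I₀.
So 1.17e4 lux = 0.2961 I₀, giving I₀ = 1.17e4/0.2961 = 3.951e+04 lux.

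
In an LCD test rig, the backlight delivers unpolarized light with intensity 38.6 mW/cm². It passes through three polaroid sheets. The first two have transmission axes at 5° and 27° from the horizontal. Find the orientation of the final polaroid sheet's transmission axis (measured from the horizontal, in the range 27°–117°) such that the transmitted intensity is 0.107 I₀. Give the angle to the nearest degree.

Unpolarized light through the first polarizer → I₁ = ½ I₀, now polarized at 5°.
I₂ = I₁ cos²(27° − 5°) = 0.5 I₀ · cos²(22°) = 0.4298 I₀.
Need I₃/I₀ = 0.107, so cos²(θ − 27°) = 0.107 / 0.4298 = 0.2489.
θ − 27° = arccos(√0.2489) = 60.1°, giving θ ≈ 27 + 60.1 = 87.1°.

θ ≈ 87°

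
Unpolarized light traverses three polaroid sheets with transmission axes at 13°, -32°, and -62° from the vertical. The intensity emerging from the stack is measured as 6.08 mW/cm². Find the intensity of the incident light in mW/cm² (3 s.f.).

Unpolarized light through the first polarizer → I₁ = ½ I₀, now polarized at 13°.
I₂ = I₁ cos²(-32° − 13°) = 0.5 I₀ · cos²(45°) = 0.25 I₀.
I₃ = I₂ cos²(-62° + 32°) = 0.25 I₀ · cos²(30°) = 0.1875 I₀.
So 6.08 mW/cm² = 0.1875 I₀, giving I₀ = 6.08/0.1875 = 32.43 mW/cm².

I₀ ≈ 32.4 mW/cm²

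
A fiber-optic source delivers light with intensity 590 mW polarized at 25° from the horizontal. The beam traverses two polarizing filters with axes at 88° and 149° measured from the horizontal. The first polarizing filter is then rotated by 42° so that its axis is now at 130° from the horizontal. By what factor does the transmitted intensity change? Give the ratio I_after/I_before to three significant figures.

I_new/I_old ≈ 1.24

Before rotation:
I₁ = I₀ cos²(88° − 25°) = I₀ cos²(63°) = 0.2061 I₀.
I₂ = I₁ cos²(149° − 88°) = 0.2061 I₀ · cos²(61°) = 0.04844 I₀.
After rotation:
I₁ = I₀ cos²(130° − 25°) = I₀ cos²(75°) = 0.06699 I₀.
I₂ = I₁ cos²(149° − 130°) = 0.06699 I₀ · cos²(19°) = 0.05989 I₀.
Ratio = 0.05989 / 0.04844 = 1.236.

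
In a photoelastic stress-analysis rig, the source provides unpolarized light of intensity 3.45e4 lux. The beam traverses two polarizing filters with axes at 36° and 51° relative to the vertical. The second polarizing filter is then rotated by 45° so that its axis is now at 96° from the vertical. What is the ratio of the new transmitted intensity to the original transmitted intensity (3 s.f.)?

I_new/I_old ≈ 0.268

Before rotation:
Unpolarized light through the first polarizer → I₁ = ½ I₀, now polarized at 36°.
I₂ = I₁ cos²(51° − 36°) = 0.5 I₀ · cos²(15°) = 0.4665 I₀.
After rotation:
Unpolarized light through the first polarizer → I₁ = ½ I₀, now polarized at 36°.
I₂ = I₁ cos²(96° − 36°) = 0.5 I₀ · cos²(60°) = 0.125 I₀.
Ratio = 0.125 / 0.4665 = 0.2679.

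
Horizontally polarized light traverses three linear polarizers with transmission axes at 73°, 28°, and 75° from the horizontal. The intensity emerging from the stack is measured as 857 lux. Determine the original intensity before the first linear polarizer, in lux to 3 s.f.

I₁ = I₀ cos²(73° − 0°) = I₀ cos²(73°) = 0.08548 I₀.
I₂ = I₁ cos²(28° − 73°) = 0.08548 I₀ · cos²(45°) = 0.04274 I₀.
I₃ = I₂ cos²(75° − 28°) = 0.04274 I₀ · cos²(47°) = 0.01988 I₀.
So 857 lux = 0.01988 I₀, giving I₀ = 857/0.01988 = 4.311e+04 lux.

I₀ ≈ 4.31e4 lux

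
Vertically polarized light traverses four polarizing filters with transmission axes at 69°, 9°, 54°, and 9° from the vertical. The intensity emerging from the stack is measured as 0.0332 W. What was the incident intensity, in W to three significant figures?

I₀ ≈ 4.14 W

By Malus's law, I₁ = I₀ cos²(69° − 0°) = I₀ cos²(69°) = 0.1284 I₀.
I₂ = I₁ cos²(9° − 69°) = 0.1284 I₀ · cos²(60°) = 0.03211 I₀.
I₃ = I₂ cos²(54° − 9°) = 0.03211 I₀ · cos²(45°) = 0.01605 I₀.
I₄ = I₃ cos²(9° − 54°) = 0.01605 I₀ · cos²(45°) = 0.008027 I₀.
So 0.0332 W = 0.008027 I₀, giving I₀ = 0.0332/0.008027 = 4.136 W.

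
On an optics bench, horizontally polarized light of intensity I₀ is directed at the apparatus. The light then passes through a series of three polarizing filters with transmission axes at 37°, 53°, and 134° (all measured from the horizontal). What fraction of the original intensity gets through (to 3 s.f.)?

I₁ = I₀ cos²(37° − 0°) = I₀ cos²(37°) = 0.6378 I₀.
I₂ = I₁ cos²(53° − 37°) = 0.6378 I₀ · cos²(16°) = 0.5894 I₀.
I₃ = I₂ cos²(134° − 53°) = 0.5894 I₀ · cos²(81°) = 0.01442 I₀.
Transmitted fraction = 0.01442.

≈ 0.0144 I₀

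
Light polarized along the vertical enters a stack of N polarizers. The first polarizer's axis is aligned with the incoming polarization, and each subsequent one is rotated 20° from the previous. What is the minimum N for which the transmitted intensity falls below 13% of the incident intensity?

N = 18

First polarizer is aligned with the polarization: full transmission.
Each further stage multiplies by cos²(20°) = 0.883.
After N polarizers: T = 0.883^(N−1). Require T < 0.13 ⇒ N−1 > ln(0.13)/ln(0.883) = 16.40, so N−1 ≥ 17 and N = 18.
Check: N=18 gives T = 0.1206 < 0.13; N=17 gives T = 0.1366.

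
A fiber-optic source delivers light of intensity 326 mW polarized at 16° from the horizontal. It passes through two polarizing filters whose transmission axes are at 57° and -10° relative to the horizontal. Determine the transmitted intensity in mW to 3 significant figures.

I ≈ 28.3 mW

I₁ = 326 mW · cos²(41°) = 185.7 mW.
I₂ = I₁ · cos²(67°) = 185.7 · 0.1527 = 28.35 mW.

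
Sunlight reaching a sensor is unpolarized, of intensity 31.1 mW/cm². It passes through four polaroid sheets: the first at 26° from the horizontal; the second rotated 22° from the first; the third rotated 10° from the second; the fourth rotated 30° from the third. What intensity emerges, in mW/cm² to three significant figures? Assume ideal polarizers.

I ≈ 9.72 mW/cm²

Unpolarized light through the first polarizer → I₁ = 31.1 mW/cm²/2 = 15.55 mW/cm², polarized at 26°.
I₂ = I₁ · cos²(22°) = 15.55 · 0.8597 = 13.37 mW/cm².
I₃ = I₂ · cos²(10°) = 13.37 · 0.9698 = 12.96 mW/cm².
I₄ = I₃ · cos²(30°) = 12.96 · 0.75 = 9.724 mW/cm².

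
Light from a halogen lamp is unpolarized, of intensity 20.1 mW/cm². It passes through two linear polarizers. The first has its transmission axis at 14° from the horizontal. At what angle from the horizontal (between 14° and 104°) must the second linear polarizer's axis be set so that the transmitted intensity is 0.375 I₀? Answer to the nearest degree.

θ ≈ 44°

Unpolarized light through the first polarizer → I₁ = ½ I₀, now polarized at 14°.
Need I₂/I₀ = 0.375, so cos²(θ − 14°) = 0.375 / 0.5 = 0.75.
θ − 14° = arccos(√0.75) = 30.0°, giving θ ≈ 14 + 30.0 = 44.0°.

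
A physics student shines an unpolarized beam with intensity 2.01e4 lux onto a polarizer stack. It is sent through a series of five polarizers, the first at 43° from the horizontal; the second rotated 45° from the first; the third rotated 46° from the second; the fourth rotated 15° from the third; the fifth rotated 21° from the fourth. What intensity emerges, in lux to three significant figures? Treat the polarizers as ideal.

Unpolarized light through the first polarizer → I₁ = 2.01e4 lux/2 = 1.005e+04 lux, polarized at 43°.
I₂ = I₁ · cos²(45°) = 1.005e+04 · 0.5 = 5025 lux.
I₃ = I₂ · cos²(46°) = 5025 · 0.4826 = 2425 lux.
I₄ = I₃ · cos²(15°) = 2425 · 0.933 = 2262 lux.
I₅ = I₄ · cos²(21°) = 2262 · 0.8716 = 1972 lux.

I ≈ 1970 lux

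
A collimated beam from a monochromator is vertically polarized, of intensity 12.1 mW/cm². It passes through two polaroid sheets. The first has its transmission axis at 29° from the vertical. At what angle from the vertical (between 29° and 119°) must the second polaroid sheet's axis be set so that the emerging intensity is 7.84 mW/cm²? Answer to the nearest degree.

I₁ = I₀ cos²(29° − 0°) = I₀ cos²(29°) = 0.765 I₀.
Target fraction: 7.84 / 12.1 mW/cm² = 0.6479 of I₀.
Need I₂/I₀ = 0.6479, so cos²(θ − 29°) = 0.6479 / 0.765 = 0.847.
θ − 29° = arccos(√0.847) = 23.0°, giving θ ≈ 29 + 23.0 = 52.0°.

θ ≈ 52°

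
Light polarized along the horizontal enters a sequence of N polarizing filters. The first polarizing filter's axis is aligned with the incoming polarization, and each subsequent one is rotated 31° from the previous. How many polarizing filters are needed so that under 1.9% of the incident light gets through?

First polarizer is aligned with the polarization: full transmission.
Each further stage multiplies by cos²(31°) = 0.7347.
After N polarizers: T = 0.7347^(N−1). Require T < 0.019 ⇒ N−1 > ln(0.019)/ln(0.7347) = 12.86, so N−1 ≥ 13 and N = 14.
Check: N=14 gives T = 0.01818 < 0.019; N=13 gives T = 0.02475.

N = 14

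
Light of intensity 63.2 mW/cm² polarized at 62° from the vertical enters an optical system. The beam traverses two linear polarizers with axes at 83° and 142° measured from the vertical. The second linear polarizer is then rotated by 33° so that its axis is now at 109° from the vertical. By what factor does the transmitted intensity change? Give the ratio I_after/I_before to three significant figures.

I_new/I_old ≈ 3.05

Before rotation:
I₁ = I₀ cos²(83° − 62°) = I₀ cos²(21°) = 0.8716 I₀.
I₂ = I₁ cos²(142° − 83°) = 0.8716 I₀ · cos²(59°) = 0.2312 I₀.
After rotation:
I₁ = I₀ cos²(83° − 62°) = I₀ cos²(21°) = 0.8716 I₀.
I₂ = I₁ cos²(109° − 83°) = 0.8716 I₀ · cos²(26°) = 0.7041 I₀.
Ratio = 0.7041 / 0.2312 = 3.045.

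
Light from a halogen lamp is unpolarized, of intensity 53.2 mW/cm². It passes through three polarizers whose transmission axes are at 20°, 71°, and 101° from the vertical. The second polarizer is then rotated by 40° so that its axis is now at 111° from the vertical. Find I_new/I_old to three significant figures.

I_new/I_old ≈ 0.000995

Before rotation:
Unpolarized light through the first polarizer → I₁ = ½ I₀, now polarized at 20°.
I₂ = I₁ cos²(71° − 20°) = 0.5 I₀ · cos²(51°) = 0.198 I₀.
I₃ = I₂ cos²(101° − 71°) = 0.198 I₀ · cos²(30°) = 0.1485 I₀.
After rotation:
Unpolarized light through the first polarizer → I₁ = ½ I₀, now polarized at 20°.
Angle between axes 1 and 2: 89°. I₂ = 0.5 I₀ · cos²(89°) = 0.0001523 I₀.
I₃ = I₂ cos²(101° − 111°) = 0.0001523 I₀ · cos²(10°) = 0.0001477 I₀.
Ratio = 0.0001477 / 0.1485 = 0.0009945.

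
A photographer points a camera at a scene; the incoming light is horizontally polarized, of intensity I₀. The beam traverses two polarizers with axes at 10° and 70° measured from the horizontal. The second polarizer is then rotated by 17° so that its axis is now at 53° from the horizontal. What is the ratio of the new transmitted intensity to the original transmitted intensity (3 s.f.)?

Before rotation:
I₁ = I₀ cos²(10° − 0°) = I₀ cos²(10°) = 0.9698 I₀.
I₂ = I₁ cos²(70° − 10°) = 0.9698 I₀ · cos²(60°) = 0.2425 I₀.
After rotation:
I₁ = I₀ cos²(10° − 0°) = I₀ cos²(10°) = 0.9698 I₀.
I₂ = I₁ cos²(53° − 10°) = 0.9698 I₀ · cos²(43°) = 0.5187 I₀.
Ratio = 0.5187 / 0.2425 = 2.14.

I_new/I_old ≈ 2.14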